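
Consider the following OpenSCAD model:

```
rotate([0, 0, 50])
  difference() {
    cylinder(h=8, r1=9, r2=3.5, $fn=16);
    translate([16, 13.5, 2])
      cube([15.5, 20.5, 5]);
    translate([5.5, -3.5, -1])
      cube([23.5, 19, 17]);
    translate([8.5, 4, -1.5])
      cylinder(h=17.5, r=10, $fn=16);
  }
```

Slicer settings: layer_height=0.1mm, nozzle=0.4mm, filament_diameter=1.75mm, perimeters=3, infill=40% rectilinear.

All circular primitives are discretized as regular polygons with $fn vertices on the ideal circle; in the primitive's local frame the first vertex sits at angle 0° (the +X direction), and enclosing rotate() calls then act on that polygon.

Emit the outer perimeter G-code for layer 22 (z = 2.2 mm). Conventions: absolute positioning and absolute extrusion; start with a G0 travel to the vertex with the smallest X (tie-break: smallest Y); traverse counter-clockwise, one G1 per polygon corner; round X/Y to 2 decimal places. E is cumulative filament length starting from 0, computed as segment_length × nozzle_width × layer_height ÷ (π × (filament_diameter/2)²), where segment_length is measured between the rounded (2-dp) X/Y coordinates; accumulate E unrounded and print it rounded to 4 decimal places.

At z = 2.2 mm: the cone contributes a regular 16-gon of circumradius 7.487 (interpolated between r1=9 and r2=3.5 at t=0.275); the 15.5×20.5 cube at (16, 13.5) contributes its full rectangle; the cube at (5.5, -3.5) is present — its section is the full 23.5×19 rectangle; the r=10 cylinder at (8.5, 4) contributes a regular 16-gon of circumradius 10; After the difference (first − rest): starting from the cone, the 15.5×20.5 cube at (16, 13.5) misses the remaining region (no effect); the 23.5×19 cube at (5.5, -3.5) partially overlaps it — only the 12.03 mm² overlap (of its 446.50 mm²) is removed, clipping the outline; the r=10 cylinder at (8.5, 4) partially overlaps it — only the 66.60 mm² overlap (of its 306.15 mm²) is removed, clipping the outline — 1 connected region; (rotated 50° about Z; rotation is an isometry so areas/perimeters/island counts are preserved). The outline is a single polygon with 15 vertices. Extrusion per mm of travel: 0.4 × 0.1 / (π × 0.875²) = 0.016630. Accumulating E over each segment gives final E = 0.7302.

G0 X-7.46 Y-0.65 Z2.20
G1 X-6.64 Y-3.46 E0.0487
G1 X-4.81 Y-5.74 E0.0973
G1 X-2.25 Y-7.14 E0.1458
G1 X0.65 Y-7.46 E0.1943
G1 X3.46 Y-6.64 E0.2430
G1 X5.74 Y-4.81 E0.2916
G1 X7.14 Y-2.25 E0.3402
G1 X7.45 Y0.56 E0.3872
G1 X7.02 Y0.21 E0.3964
G1 X3.27 Y-0.88 E0.4613
G1 X-0.61 Y-0.45 E0.5263
G1 X-4.03 Y1.42 E0.5911
G1 X-6.15 Y4.06 E0.6474
G1 X-7.14 Y2.25 E0.6817
G1 X-7.46 Y-0.65 E0.7302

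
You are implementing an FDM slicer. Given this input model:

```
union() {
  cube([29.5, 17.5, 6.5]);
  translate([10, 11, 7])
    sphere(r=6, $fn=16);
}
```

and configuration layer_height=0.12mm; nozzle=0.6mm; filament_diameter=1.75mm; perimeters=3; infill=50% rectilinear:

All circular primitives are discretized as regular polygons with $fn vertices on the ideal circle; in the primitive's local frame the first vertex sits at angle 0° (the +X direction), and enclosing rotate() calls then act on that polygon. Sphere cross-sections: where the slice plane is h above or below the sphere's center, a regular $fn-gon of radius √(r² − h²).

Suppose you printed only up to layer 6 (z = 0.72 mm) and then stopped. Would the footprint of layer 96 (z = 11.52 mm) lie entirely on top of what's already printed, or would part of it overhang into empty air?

entirely on top

Compare the two slices. At z = 0.72: the cube (footprint 29.5×17.5) is included at this height (area 516.25 mm²); the sphere at (10, 11) does not reach this height (|z−center|=6.280 > r=6); Combining (union): only the 29.5×17.5 cube is present, so the union is just that shape — area = 516.25 mm². At z = 11.52: the cube does not reach this height (z outside [0, 6.5]); the sphere at (10, 11): section is a regular 16-gon, circumradius = √(r²−h²) = √(6²−4.52²) = 3.946 (area = (16/2)·3.946²·sin(360°/16) = 47.67 mm²); Combining (union): only the r=6 sphere at (10, 11) is present, so the union is just that shape — area = 47.67 mm². Checking containment: the cross-section at z = 11.52 is a subset of the cross-section at z = 0.72.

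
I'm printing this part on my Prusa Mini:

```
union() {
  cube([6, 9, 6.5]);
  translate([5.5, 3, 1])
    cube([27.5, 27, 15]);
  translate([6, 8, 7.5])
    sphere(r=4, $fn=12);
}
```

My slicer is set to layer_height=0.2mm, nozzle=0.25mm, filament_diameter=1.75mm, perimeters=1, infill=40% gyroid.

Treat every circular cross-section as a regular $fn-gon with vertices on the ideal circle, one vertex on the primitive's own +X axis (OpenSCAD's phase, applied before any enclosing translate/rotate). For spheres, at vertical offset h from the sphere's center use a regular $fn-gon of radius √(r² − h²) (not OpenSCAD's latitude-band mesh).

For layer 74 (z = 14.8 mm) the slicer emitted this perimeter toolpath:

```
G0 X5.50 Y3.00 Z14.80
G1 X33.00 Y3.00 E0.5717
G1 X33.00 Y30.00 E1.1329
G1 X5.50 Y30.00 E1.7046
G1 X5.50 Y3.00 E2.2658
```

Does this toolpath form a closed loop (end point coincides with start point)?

Start point (G0): (5.50, 3.00). End point (last G1): the path returns to the start — closed.

yes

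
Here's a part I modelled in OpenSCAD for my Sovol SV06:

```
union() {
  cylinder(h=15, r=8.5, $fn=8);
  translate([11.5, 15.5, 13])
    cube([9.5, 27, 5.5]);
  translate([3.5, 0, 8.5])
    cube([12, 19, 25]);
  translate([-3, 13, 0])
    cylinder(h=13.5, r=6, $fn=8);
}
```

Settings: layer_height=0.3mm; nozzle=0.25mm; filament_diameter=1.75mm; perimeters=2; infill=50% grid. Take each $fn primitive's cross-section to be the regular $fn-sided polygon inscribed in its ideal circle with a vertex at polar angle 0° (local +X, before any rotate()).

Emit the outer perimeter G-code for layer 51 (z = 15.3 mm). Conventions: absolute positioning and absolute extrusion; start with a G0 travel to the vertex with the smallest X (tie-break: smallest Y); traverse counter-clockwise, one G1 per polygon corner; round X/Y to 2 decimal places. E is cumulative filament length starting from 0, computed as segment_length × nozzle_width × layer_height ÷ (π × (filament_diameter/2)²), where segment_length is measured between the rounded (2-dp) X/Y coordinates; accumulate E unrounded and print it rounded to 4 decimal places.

G0 X3.50 Y0.00 Z15.30
G1 X15.50 Y0.00 E0.3742
G1 X15.50 Y15.50 E0.8575
G1 X21.00 Y15.50 E1.0290
G1 X21.00 Y42.50 E1.8709
G1 X11.50 Y42.50 E2.1671
G1 X11.50 Y19.00 E2.8999
G1 X3.50 Y19.00 E3.1493
G1 X3.50 Y0.00 E3.7418

At z = 15.3 mm: the cylinder is absent (z outside [0, 15]); the cube at (11.5, 15.5) (footprint 9.5×27) is included at this height; the cube at (3.5, 0) (footprint 12×19) is included at this height; the cylinder at (-3, 13) is not intersected at this z (z outside [0, 13.5]); Merging all regions: the regions partially overlap (shared area 14.00 mm²), so overlapping operands fuse into one piece — 1 connected region. The outline is a single polygon with 8 vertices. Extrusion per mm of travel: 0.25 × 0.3 / (π × 0.875²) = 0.031181. Accumulating E over each segment gives final E = 3.7418.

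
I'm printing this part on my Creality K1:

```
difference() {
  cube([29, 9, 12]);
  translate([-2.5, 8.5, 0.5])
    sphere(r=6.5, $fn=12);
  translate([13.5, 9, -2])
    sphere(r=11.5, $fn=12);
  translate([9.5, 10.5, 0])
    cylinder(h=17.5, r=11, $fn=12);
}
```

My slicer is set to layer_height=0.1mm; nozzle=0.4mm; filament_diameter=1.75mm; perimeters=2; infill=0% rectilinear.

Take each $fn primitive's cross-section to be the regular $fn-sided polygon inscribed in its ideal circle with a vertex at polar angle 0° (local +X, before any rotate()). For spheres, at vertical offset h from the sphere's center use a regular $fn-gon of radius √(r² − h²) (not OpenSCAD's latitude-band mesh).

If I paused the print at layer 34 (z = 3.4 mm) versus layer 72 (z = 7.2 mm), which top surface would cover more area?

layer 72 (z = 7.2 mm)

Layer 34 (z = 3.4): the 29×9 cube contributes its full rectangle (area 261.00 mm²); the r=6.5 sphere at (-2.5, 8.5) contributes a regular 12-gon of circumradius √(6.5²−2.9²) = 5.817 (area = (12/2)·5.817²·sin(360°/12) = 101.52 mm²); the r=11.5 sphere at (13.5, 9) contributes a regular 12-gon of circumradius √(11.5²−5.4²) = 10.153 (area = (12/2)·10.153²·sin(360°/12) = 309.27 mm²); the cylinder at (9.5, 10.5): section is a regular 12-gon, circumradius r=11 (area = (12/2)·11.000²·sin(360°/12) = 363.00 mm²); Taking the first minus the rest: starting from the 29×9 cube (261.00 mm²), the r=6.5 sphere at (-2.5, 8.5) partially overlaps it — only the 13.30 mm² overlap (of its 101.52 mm²) is removed, clipping the outline; the r=11.5 sphere at (13.5, 9) partially overlaps it — only the 149.67 mm² overlap (of its 309.27 mm²) is removed, clipping the outline; the r=11 cylinder at (9.5, 10.5) partially overlaps it — only the 20.56 mm² overlap (of its 363.00 mm²) is removed, clipping the outline — area = 77.47 mm². So its area = 77.47 mm². Layer 72 (z = 7.2): the cube (footprint 29×9) is included at this height (area 261.00 mm²); the sphere at (-2.5, 8.5) is absent (|z−center|=6.700 > r=6.5); the r=11.5 sphere at (13.5, 9) slices to a regular 12-gon of circumradius 6.900 (√(r²−h²) with h=9.2 from center) (area = (12/2)·6.900²·sin(360°/12) = 142.83 mm²); the r=11 cylinder at (9.5, 10.5) gives a regular 12-gon of circumradius 11 (constant along its height) (area = (12/2)·11.000²·sin(360°/12) = 363.00 mm²); Subtracting the remaining from the first: starting from the 29×9 cube (261.00 mm²), the r=11.5 sphere at (13.5, 9) partially overlaps it — only the 71.42 mm² overlap (of its 142.83 mm²) is removed, clipping the outline; the r=11 cylinder at (9.5, 10.5) partially overlaps it — only the 75.61 mm² overlap (of its 363.00 mm²) is removed, clipping the outline — area = 113.98 mm². So its area = 113.98 mm². Layer 72 is larger (113.98 vs 77.47 mm²).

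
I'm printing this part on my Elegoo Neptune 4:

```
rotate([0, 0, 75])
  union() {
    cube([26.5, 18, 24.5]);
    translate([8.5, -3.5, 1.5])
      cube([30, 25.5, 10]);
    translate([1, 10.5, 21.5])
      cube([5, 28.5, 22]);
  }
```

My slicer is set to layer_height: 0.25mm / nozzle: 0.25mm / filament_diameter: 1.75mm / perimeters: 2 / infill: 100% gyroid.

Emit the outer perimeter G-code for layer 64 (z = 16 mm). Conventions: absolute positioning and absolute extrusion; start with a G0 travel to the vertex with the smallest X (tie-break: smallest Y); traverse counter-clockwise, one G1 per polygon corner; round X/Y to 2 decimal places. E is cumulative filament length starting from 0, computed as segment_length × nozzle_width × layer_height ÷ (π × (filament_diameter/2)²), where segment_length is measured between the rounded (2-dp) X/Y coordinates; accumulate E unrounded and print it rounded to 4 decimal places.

G0 X-17.39 Y4.66 Z16.00
G1 X0.00 Y0.00 E0.4678
G1 X6.86 Y25.60 E1.1565
G1 X-10.53 Y30.26 E1.6243
G1 X-17.39 Y4.66 E2.3130

At z = 16 mm: the 26.5×18 cube contributes its full rectangle; the cube at (8.5, -3.5) does not reach this height (z outside [1.5, 11.5]); the cube at (1, 10.5) is absent (z outside [21.5, 43.5]); Merging all regions: only the 26.5×18 cube is present, so the union is just that shape — 1 connected region; (whole slice rotated 75° about Z — lengths, areas and connectivity unchanged). The outline is a single polygon with 4 vertices. Extrusion per mm of travel: 0.25 × 0.25 / (π × 0.875²) = 0.025984. Accumulating E over each segment gives final E = 2.3130.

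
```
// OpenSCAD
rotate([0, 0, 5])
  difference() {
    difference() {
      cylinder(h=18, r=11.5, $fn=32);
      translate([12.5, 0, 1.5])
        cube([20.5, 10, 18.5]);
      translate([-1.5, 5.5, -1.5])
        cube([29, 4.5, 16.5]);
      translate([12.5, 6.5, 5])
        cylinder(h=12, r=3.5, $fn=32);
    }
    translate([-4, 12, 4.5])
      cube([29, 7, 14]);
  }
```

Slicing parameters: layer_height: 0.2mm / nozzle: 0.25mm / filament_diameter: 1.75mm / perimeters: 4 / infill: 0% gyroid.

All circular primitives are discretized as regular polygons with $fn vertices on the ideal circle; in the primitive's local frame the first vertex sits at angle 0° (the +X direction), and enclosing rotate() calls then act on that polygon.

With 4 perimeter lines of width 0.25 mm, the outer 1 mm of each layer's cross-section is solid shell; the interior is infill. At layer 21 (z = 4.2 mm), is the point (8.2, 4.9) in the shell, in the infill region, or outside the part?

At z = 4.2 mm: the r=11.5 cylinder gives a regular 32-gon of circumradius 11.5 (constant along its height); the 20.5×10 cube at (12.5, 0) contributes its full rectangle; the cube at (-1.5, 5.5) is present — its section is the full 29×4.5 rectangle; the cylinder at (12.5, 6.5) does not reach this height (z outside [5, 17]); After the difference (first − rest): starting from the r=11.5 cylinder, the 20.5×10 cube at (12.5, 0) misses the remaining region (no effect); the 29×4.5 cube at (-1.5, 5.5) partially overlaps it — only the 43.88 mm² overlap (of its 130.50 mm²) is removed, clipping the outline — 1 connected region; the cube at (-4, 12) is absent (z outside [4.5, 18.5]); After the difference (first − rest): none of the subtracted shapes is present at this height, so that combined region is unchanged — 1 connected region; (whole slice rotated 5° about Z — lengths, areas and connectivity unchanged). Overall, the cross-section is a single solid region. Undo the 5° rotation: the query point maps to (8.596, 4.167) in the un-rotated model frame. The nearest boundary edge runs (-1.50, 5.50)→(10.04, 5.50); distance from the point to it = 1.33 mm. The point is inside the cross-section and 1.33 mm from the nearest boundary — more than the 1 mm shell width (4 × 0.25), so it's in the infill interior.

infill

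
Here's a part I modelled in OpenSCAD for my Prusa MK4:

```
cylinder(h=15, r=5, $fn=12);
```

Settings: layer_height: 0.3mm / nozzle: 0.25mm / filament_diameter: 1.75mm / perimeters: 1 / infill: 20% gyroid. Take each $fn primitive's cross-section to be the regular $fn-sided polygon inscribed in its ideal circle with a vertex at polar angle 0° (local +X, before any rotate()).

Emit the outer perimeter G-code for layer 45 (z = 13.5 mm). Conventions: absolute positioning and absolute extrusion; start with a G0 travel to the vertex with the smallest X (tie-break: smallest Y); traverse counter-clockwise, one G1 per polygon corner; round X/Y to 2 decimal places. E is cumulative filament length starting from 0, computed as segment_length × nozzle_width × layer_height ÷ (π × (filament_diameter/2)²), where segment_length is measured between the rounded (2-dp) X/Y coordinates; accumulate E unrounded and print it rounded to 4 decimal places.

G0 X-5.00 Y0.00 Z13.50
G1 X-4.33 Y-2.50 E0.0807
G1 X-2.50 Y-4.33 E0.1614
G1 X0.00 Y-5.00 E0.2421
G1 X2.50 Y-4.33 E0.3228
G1 X4.33 Y-2.50 E0.4035
G1 X5.00 Y0.00 E0.4842
G1 X4.33 Y2.50 E0.5649
G1 X2.50 Y4.33 E0.6456
G1 X0.00 Y5.00 E0.7263
G1 X-2.50 Y4.33 E0.8070
G1 X-4.33 Y2.50 E0.8877
G1 X-5.00 Y0.00 E0.9684

At z = 13.5 mm: the r=5 cylinder gives a regular 12-gon of circumradius 5 (constant along its height). The outline is a single polygon with 12 vertices. Extrusion per mm of travel: 0.25 × 0.3 / (π × 0.875²) = 0.031181. Accumulating E over each segment gives final E = 0.9684.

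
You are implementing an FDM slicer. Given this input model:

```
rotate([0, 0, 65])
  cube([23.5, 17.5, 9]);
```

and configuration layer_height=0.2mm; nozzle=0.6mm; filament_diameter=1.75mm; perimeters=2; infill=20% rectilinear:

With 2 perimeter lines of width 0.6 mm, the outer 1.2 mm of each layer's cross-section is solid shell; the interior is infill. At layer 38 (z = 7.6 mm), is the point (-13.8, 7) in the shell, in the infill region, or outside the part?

At z = 7.6 mm: the cube (footprint 23.5×17.5) is included at this height; (whole slice rotated 65° about Z — lengths, areas and connectivity unchanged). Overall, the cross-section is a single solid region. Undo the 65° rotation: the query point maps to (0.512, 15.465) in the un-rotated model frame. The nearest boundary edge runs (0.00, 17.50)→(0.00, 0.00); distance from the point to it = 0.51 mm. The point is inside the cross-section, 0.51 mm from the nearest boundary — within the 1.2 mm shell band (2 × 0.6).

shell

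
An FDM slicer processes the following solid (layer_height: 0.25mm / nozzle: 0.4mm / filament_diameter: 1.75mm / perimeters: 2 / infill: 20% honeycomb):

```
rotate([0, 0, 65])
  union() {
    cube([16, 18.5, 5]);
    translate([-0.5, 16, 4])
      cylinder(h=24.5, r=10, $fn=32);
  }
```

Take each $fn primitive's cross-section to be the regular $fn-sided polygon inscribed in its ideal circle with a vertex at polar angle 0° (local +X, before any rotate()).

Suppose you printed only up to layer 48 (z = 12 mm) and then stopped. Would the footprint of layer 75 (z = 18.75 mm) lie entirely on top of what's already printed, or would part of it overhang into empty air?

Compare the two slices. At z = 12: the cube is not intersected at this z (z outside [0, 5]); the r=10 cylinder at (-0.5, 16) gives a regular 32-gon of circumradius 10 (constant along its height) (area = (32/2)·10.000²·sin(360°/32) = 312.14 mm²); Taking the union: only the r=10 cylinder at (-0.5, 16) is present, so the union is just that shape — area = 312.14 mm²; (whole slice rotated 65° about Z — lengths, areas and connectivity unchanged). At z = 18.75: the cube is not intersected at this z (z outside [0, 5]); the r=10 cylinder at (-0.5, 16) gives a regular 32-gon of circumradius 10 (constant along its height) (area = (32/2)·10.000²·sin(360°/32) = 312.14 mm²); Merging all regions: only the r=10 cylinder at (-0.5, 16) is present, so the union is just that shape — area = 312.14 mm²; (whole slice rotated 65° about Z — lengths, areas and connectivity unchanged). Checking containment: the cross-section at z = 18.75 is a subset of the cross-section at z = 12.

entirely on top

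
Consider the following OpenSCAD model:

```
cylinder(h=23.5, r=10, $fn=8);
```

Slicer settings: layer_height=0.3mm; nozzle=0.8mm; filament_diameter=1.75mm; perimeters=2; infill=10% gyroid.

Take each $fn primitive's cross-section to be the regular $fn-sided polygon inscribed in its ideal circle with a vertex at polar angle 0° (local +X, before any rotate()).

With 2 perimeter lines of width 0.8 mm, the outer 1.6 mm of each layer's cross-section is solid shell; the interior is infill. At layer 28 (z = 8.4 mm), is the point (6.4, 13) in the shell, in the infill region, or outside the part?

At z = 8.4 mm: the cylinder: section is a regular 8-gon, circumradius r=10. Overall, the cross-section is a single solid region. The nearest boundary edge runs (7.07, 7.07)→(0.00, 10.00); distance from the point to it = 5.22 mm. The point is not inside any of the regions above, so it lies outside the cross-section (5.22 mm from the nearest boundary).

outside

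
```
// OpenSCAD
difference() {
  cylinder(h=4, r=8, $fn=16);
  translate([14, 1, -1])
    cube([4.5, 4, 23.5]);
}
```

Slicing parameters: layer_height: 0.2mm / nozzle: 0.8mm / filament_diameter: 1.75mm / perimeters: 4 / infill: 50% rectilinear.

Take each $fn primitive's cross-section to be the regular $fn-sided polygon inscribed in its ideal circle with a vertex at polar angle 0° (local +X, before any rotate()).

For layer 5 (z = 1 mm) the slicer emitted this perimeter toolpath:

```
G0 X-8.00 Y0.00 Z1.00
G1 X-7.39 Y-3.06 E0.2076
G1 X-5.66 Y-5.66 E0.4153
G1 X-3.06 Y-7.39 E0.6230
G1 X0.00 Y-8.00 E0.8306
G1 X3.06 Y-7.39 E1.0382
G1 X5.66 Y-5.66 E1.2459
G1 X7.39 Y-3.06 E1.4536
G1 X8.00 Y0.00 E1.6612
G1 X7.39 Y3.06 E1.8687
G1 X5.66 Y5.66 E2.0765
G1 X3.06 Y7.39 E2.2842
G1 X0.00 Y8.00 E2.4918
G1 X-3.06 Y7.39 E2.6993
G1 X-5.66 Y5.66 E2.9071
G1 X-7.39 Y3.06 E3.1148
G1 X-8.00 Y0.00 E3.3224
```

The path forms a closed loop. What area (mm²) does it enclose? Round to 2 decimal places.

Apply the shoelace formula to the sequence of (X, Y) vertices; enclosed area = 195.95 mm².

195.95 mm²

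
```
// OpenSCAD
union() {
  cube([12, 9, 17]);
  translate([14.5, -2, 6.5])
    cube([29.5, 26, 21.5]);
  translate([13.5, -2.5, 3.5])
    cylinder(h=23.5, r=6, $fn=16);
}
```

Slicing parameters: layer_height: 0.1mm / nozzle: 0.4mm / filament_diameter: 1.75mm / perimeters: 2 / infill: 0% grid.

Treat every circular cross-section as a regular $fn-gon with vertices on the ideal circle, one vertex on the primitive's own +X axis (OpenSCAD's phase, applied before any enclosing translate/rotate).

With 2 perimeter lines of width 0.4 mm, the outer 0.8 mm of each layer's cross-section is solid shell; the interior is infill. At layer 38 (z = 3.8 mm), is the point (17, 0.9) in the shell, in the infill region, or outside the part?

infill

At z = 3.8 mm: the 12×9 cube contributes its full rectangle; the cube at (14.5, -2) does not reach this height (z outside [6.5, 28]); the r=6 cylinder at (13.5, -2.5) gives a regular 16-gon of circumradius 6 (constant along its height); Combining (union): the regions partially overlap (shared area 8.16 mm²), so overlapping operands fuse into one piece — 1 connected region. Overall, the cross-section is a single solid region. The nearest boundary edge runs (17.74, 1.74)→(19.04, -0.20); distance from the point to it = 1.09 mm. The point is inside the cross-section and 1.09 mm from the nearest boundary — more than the 0.8 mm shell width (2 × 0.4), so it's in the infill interior.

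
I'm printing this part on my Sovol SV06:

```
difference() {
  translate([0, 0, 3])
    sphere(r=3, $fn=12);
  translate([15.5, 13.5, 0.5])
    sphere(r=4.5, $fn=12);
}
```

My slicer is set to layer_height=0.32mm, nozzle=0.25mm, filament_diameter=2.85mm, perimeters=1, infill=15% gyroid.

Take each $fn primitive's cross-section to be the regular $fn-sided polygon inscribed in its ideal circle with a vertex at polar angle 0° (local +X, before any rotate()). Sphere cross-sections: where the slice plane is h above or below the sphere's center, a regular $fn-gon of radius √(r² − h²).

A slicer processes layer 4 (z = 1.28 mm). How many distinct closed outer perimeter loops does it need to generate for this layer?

At z = 1.28 mm: the r=3 sphere slices to a regular 12-gon of circumradius 2.458 (√(r²−h²) with h=1.72 from center); the r=4.5 sphere at (15.5, 13.5) slices to a regular 12-gon of circumradius 4.432 (√(r²−h²) with h=0.78 from center); After the difference (first − rest): starting from the r=3 sphere, the r=4.5 sphere at (15.5, 13.5) misses the remaining region (no effect) — 1 connected region. The result has 1 disconnected region.

1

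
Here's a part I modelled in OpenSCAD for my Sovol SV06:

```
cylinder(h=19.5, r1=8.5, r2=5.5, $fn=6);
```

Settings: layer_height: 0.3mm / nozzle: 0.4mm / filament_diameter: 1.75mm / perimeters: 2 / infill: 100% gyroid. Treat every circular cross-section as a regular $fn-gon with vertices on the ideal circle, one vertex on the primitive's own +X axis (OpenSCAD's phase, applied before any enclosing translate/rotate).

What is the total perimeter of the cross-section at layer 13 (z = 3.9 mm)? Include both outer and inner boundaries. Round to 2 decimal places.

At z = 3.9 mm: the cone (r1=8.5→r2=5.5) has section circumradius 7.900 here — a regular 6-gon (perimeter = 2·6·7.900·sin(180°/6) = 47.40 mm). Overall, the cross-section is a single solid region. Total boundary length (outer) = 47.40 mm.

47.40 mm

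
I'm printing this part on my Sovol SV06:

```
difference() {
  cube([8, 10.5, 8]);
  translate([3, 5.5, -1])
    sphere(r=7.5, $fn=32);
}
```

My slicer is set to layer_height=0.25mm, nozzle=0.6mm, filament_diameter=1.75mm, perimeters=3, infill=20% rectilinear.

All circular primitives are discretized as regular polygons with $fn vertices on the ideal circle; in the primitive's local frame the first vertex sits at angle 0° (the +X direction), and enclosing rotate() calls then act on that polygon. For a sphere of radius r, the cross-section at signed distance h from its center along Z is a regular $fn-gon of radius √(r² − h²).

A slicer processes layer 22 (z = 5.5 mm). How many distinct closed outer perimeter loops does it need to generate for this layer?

1

At z = 5.5 mm: the cube (footprint 8×10.5) is included at this height; the r=7.5 sphere at (3, 5.5) slices to a regular 32-gon of circumradius 3.742 (√(r²−h²) with h=6.5 from center); Subtracting the remaining from the first: starting from the 8×10.5 cube, the r=7.5 sphere at (3, 5.5) partially overlaps it — only the 41.50 mm² overlap (of its 43.70 mm²) is removed, clipping the outline — 1 connected region. The result has 1 disconnected region.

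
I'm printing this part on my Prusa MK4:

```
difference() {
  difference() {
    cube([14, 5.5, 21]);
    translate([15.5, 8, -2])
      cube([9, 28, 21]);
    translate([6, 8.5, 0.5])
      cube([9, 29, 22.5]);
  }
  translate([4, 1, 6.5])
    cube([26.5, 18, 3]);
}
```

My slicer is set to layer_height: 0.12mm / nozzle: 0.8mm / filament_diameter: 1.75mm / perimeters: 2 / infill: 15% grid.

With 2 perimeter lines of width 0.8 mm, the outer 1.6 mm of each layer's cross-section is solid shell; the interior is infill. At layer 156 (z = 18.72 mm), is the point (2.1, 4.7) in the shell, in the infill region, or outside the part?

shell

At z = 18.72 mm: the cube is present — its section is the full 14×5.5 rectangle; the 9×28 cube at (15.5, 8) contributes its full rectangle; the cube at (6, 8.5) is present — its section is the full 9×29 rectangle; After the difference (first − rest): starting from the 14×5.5 cube, the 9×28 cube at (15.5, 8) misses the remaining region (no effect); the 9×29 cube at (6, 8.5) misses the remaining region (no effect) — 1 connected region; the cube at (4, 1) does not reach this height (z outside [6.5, 9.5]); After the difference (first − rest): none of the subtracted shapes is present at this height, so the result so far is unchanged — 1 connected region. Overall, the cross-section is a single solid region. The nearest boundary edge runs (0.00, 5.50)→(14.00, 5.50); distance from the point to it = 0.80 mm. The point is inside the cross-section, 0.80 mm from the nearest boundary — within the 1.6 mm shell band (2 × 0.8).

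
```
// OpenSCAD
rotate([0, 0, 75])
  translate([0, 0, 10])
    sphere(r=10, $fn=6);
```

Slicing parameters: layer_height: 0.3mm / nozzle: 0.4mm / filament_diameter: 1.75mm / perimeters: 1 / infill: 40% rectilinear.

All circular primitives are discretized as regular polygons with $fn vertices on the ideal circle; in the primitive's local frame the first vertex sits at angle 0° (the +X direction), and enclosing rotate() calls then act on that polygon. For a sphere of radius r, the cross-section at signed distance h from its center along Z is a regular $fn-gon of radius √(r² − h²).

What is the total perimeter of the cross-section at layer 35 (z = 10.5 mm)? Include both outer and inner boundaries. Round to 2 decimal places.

At z = 10.5 mm: the r=10 sphere slices to a regular 6-gon of circumradius 9.987 (√(r²−h²) with h=0.5 from center) (perimeter = 2·6·9.987·sin(180°/6) = 59.92 mm); (whole slice rotated 75° about Z — lengths, areas and connectivity unchanged). Overall, the cross-section is a single solid region. Total boundary length (outer) = 59.92 mm.

59.92 mm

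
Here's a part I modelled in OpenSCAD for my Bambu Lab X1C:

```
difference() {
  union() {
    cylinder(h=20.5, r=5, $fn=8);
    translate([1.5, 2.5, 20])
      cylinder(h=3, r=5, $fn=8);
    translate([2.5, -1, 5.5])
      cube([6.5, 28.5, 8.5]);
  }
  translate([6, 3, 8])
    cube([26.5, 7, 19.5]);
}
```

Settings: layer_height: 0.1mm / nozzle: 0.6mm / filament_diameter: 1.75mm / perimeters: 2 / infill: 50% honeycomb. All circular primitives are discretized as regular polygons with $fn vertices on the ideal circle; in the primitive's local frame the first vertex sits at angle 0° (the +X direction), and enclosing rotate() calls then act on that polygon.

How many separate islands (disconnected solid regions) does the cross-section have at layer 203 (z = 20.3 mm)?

1

At z = 20.3 mm: the r=5 cylinder gives a regular 8-gon of circumradius 5 (constant along its height); the r=5 cylinder at (1.5, 2.5) contributes a regular 8-gon of circumradius 5; the cube at (2.5, -1) is absent (z outside [5.5, 14]); Merging all regions: the regions partially overlap (shared area 43.48 mm²), so overlapping operands fuse into one piece — 1 connected region; the cube at (6, 3) is present — its section is the full 26.5×7 rectangle; Subtracting the remaining from the first: starting from that combined region, the 26.5×7 cube at (6, 3) partially overlaps it — only the 0.10 mm² overlap (of its 185.50 mm²) is removed, clipping the outline — 1 connected region. Overall, the cross-section is a single solid region. Island count = 1.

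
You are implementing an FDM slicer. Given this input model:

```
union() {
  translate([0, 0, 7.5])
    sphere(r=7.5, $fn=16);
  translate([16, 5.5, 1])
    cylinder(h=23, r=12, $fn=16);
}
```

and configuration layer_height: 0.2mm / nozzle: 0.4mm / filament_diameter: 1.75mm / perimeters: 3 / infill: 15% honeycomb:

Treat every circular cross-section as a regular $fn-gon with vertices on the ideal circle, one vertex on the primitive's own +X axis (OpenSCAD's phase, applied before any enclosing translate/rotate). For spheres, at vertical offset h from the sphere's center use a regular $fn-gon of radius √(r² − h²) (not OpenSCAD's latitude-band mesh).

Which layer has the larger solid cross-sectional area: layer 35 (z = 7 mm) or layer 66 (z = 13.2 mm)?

Layer 35 (z = 7): the sphere: section is a regular 16-gon, circumradius = √(r²−h²) = √(7.5²−0.5²) = 7.483 (area = (16/2)·7.483²·sin(360°/16) = 171.44 mm²); the cylinder at (16, 5.5): section is a regular 16-gon, circumradius r=12 (area = (16/2)·12.000²·sin(360°/16) = 440.85 mm²); Combining (union): the regions partially overlap — summed areas 612.29 mm² minus the doubly-counted overlap 13.80 mm² gives 598.49 mm² — area = 598.49 mm². So its area = 598.49 mm². Layer 66 (z = 13.2): the r=7.5 sphere contributes a regular 16-gon of circumradius √(7.5²−5.7²) = 4.874 (area = (16/2)·4.874²·sin(360°/16) = 72.74 mm²); the r=12 cylinder at (16, 5.5) contributes a regular 16-gon of circumradius 12 (area = (16/2)·12.000²·sin(360°/16) = 440.85 mm²); Merging all regions: the 2 present regions are separate (no shared area or edge), so areas and boundary lengths simply add and each stays a separate island — area = 513.59 mm². So its area = 513.59 mm². Layer 35 is larger (598.49 vs 513.59 mm²).

layer 35 (z = 7 mm)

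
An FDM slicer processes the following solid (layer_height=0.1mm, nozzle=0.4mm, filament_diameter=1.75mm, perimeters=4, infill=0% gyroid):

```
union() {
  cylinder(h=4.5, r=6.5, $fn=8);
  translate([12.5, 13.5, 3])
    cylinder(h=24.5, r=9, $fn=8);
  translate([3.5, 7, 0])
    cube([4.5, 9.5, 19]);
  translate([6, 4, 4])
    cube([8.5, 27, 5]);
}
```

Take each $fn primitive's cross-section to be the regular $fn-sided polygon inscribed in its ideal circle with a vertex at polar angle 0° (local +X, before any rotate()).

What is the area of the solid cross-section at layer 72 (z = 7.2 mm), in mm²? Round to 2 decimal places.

At z = 7.2 mm: the cylinder does not reach this height (z outside [0, 4.5]); the cylinder at (12.5, 13.5): section is a regular 8-gon, circumradius r=9 (area = (8/2)·9.000²·sin(360°/8) = 229.10 mm²); the cube at (3.5, 7) (footprint 4.5×9.5) is included at this height (area 42.75 mm²); the cube at (6, 4) (footprint 8.5×27) is included at this height (area 229.50 mm²); Merging all regions: the regions partially overlap — summed areas 501.35 mm² minus the doubly-counted overlap 165.99 mm² gives 335.37 mm² — area = 335.37 mm². Overall, the cross-section is a single solid region. Net area = 335.37 mm².

335.37 mm²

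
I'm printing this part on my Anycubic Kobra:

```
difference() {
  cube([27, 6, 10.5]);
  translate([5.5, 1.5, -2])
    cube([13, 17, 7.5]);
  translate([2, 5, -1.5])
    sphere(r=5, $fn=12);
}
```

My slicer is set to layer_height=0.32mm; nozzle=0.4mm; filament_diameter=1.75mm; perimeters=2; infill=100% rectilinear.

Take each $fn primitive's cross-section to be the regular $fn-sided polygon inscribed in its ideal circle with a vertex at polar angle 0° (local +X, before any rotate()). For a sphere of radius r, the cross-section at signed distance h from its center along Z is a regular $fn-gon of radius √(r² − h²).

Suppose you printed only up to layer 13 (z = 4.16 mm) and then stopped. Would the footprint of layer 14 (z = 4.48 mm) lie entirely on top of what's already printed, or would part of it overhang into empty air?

entirely on top

Compare the two slices. At z = 4.16: the 27×6 cube contributes its full rectangle (area 162.00 mm²); the cube at (5.5, 1.5) (footprint 13×17) is included at this height (area 221.00 mm²); the sphere at (2, 5) is not intersected at this z (|z−center|=5.660 > r=5); After the difference (first − rest): starting from the 27×6 cube (162.00 mm²), the 13×17 cube at (5.5, 1.5) partially overlaps it — only the 58.50 mm² overlap (of its 221.00 mm²) is removed, clipping the outline — area = 103.50 mm². At z = 4.48: the cube (footprint 27×6) is included at this height (area 162.00 mm²); the cube at (5.5, 1.5) (footprint 13×17) is included at this height (area 221.00 mm²); the sphere at (2, 5) is not intersected at this z (|z−center|=5.980 > r=5); Subtracting the remaining from the first: starting from the 27×6 cube (162.00 mm²), the 13×17 cube at (5.5, 1.5) partially overlaps it — only the 58.50 mm² overlap (of its 221.00 mm²) is removed, clipping the outline — area = 103.50 mm². Checking containment: the cross-section at z = 4.48 is a subset of the cross-section at z = 4.16.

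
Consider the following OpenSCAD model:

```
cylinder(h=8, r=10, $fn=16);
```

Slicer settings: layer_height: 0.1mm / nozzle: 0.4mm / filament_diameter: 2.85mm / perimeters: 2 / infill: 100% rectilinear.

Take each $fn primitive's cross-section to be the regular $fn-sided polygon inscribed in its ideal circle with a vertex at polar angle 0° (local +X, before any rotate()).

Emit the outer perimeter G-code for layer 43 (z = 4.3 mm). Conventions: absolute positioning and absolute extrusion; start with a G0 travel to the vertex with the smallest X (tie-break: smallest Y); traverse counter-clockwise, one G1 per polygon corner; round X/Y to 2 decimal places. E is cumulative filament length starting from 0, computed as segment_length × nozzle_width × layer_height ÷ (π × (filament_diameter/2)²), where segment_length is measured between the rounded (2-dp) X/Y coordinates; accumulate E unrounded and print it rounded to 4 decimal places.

G0 X-10.00 Y0.00 Z4.30
G1 X-9.24 Y-3.83 E0.0245
G1 X-7.07 Y-7.07 E0.0489
G1 X-3.83 Y-9.24 E0.0734
G1 X0.00 Y-10.00 E0.0979
G1 X3.83 Y-9.24 E0.1224
G1 X7.07 Y-7.07 E0.1468
G1 X9.24 Y-3.83 E0.1713
G1 X10.00 Y0.00 E0.1957
G1 X9.24 Y3.83 E0.2202
G1 X7.07 Y7.07 E0.2447
G1 X3.83 Y9.24 E0.2691
G1 X0.00 Y10.00 E0.2936
G1 X-3.83 Y9.24 E0.3181
G1 X-7.07 Y7.07 E0.3425
G1 X-9.24 Y3.83 E0.3670
G1 X-10.00 Y0.00 E0.3915

At z = 4.3 mm: the cylinder: section is a regular 16-gon, circumradius r=10. The outline is a single polygon with 16 vertices. Extrusion per mm of travel: 0.4 × 0.1 / (π × 1.425²) = 0.006270. Accumulating E over each segment gives final E = 0.3915.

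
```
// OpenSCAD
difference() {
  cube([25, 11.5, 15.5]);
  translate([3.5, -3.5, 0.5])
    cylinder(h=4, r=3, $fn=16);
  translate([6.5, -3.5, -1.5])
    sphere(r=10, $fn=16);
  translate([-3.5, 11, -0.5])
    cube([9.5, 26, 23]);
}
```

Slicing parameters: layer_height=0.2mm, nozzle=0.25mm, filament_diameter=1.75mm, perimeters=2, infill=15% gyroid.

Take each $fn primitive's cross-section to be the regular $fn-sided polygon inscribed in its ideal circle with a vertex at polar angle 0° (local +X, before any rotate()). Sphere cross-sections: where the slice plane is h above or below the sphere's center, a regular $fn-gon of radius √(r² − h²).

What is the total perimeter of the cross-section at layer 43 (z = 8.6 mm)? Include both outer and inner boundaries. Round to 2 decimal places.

73.00 mm

At z = 8.6 mm: the cube is present — its section is the full 25×11.5 rectangle (perimeter 73.00 mm); the cylinder at (3.5, -3.5) is not intersected at this z (z outside [0.5, 4.5]); the sphere at (6.5, -3.5) is not intersected at this z (|z−center|=10.100 > r=10); the 9.5×26 cube at (-3.5, 11) contributes its full rectangle (perimeter 71.00 mm); After the difference (first − rest): starting from the 25×11.5 cube, the 9.5×26 cube at (-3.5, 11) partially overlaps it — only the 3.00 mm² overlap (of its 247.00 mm²) is removed, clipping the outline — boundary = 73.00 mm. Overall, the cross-section is a single solid region. Total boundary length (outer) = 73.00 mm.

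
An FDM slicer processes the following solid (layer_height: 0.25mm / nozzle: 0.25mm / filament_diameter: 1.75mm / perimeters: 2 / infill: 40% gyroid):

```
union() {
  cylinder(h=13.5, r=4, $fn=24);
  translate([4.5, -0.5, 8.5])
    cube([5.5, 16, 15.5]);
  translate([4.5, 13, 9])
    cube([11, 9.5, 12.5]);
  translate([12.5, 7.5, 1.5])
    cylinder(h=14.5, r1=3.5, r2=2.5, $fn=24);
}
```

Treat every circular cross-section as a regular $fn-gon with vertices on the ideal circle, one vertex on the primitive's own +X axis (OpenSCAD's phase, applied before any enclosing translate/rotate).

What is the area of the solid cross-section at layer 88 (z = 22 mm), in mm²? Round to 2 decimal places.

At z = 22 mm: the cylinder does not reach this height (z outside [0, 13.5]); the cube at (4.5, -0.5) (footprint 5.5×16) is included at this height (area 88.00 mm²); the cube at (4.5, 13) does not reach this height (z outside [9, 21.5]); the cone at (12.5, 7.5) is not intersected at this z (z outside [1.5, 16]); Taking the union: only the 5.5×16 cube at (4.5, -0.5) is present, so the union is just that shape — area = 88.00 mm². Overall, the cross-section is a single solid region. Net area = 88.00 mm².

88.00 mm²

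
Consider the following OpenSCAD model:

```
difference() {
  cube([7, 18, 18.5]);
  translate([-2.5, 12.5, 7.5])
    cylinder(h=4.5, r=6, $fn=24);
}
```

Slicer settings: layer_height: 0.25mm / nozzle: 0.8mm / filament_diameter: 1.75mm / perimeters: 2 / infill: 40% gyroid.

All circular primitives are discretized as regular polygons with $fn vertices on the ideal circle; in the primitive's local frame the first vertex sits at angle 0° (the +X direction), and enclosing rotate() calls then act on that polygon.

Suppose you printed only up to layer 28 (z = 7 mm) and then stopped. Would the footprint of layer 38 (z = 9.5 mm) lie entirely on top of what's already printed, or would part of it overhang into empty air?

entirely on top

Compare the two slices. At z = 7: the cube is present — its section is the full 7×18 rectangle (area 126.00 mm²); the cylinder at (-2.5, 12.5) does not reach this height (z outside [7.5, 12]); Taking the first minus the rest: none of the subtracted shapes is present at this height, so the 7×18 cube is unchanged — area = 126.00 mm². At z = 9.5: the 7×18 cube contributes its full rectangle (area 126.00 mm²); the cylinder at (-2.5, 12.5): section is a regular 24-gon, circumradius r=6 (area = (24/2)·6.000²·sin(360°/24) = 111.81 mm²); Subtracting the remaining from the first: starting from the 7×18 cube (126.00 mm²), the r=6 cylinder at (-2.5, 12.5) partially overlaps it — only the 26.98 mm² overlap (of its 111.81 mm²) is removed, clipping the outline — area = 99.02 mm². Checking containment: the cross-section at z = 9.5 is a subset of the cross-section at z = 7.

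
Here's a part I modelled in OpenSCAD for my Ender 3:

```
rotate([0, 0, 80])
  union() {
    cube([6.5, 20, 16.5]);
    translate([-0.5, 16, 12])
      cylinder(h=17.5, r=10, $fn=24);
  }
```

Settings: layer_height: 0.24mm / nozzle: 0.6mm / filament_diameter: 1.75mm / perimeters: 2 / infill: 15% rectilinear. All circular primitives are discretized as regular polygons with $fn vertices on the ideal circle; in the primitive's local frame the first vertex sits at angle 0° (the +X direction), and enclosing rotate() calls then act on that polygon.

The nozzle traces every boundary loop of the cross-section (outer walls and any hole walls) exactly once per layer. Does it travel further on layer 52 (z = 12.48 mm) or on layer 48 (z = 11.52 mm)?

layer 52 (z = 12.48 mm)

Layer 52 (z = 12.48): the 6.5×20 cube contributes its full rectangle (perimeter 53.00 mm); the cylinder at (-0.5, 16): section is a regular 24-gon, circumradius r=10 (perimeter = 2·24·10.000·sin(180°/24) = 62.65 mm); Combining (union): the regions partially overlap (shared area 84.33 mm²), so the edge portions inside another operand are dropped and the merged outline is re-measured after clipping — boundary = 76.86 mm; (rotated 80° about Z; rotation is an isometry so areas/perimeters/island counts are preserved). So its perimeter = 76.86 mm. Layer 48 (z = 11.52): the cube (footprint 6.5×20) is included at this height (perimeter 53.00 mm); the cylinder at (-0.5, 16) is not intersected at this z (z outside [12, 29.5]); Taking the union: only the 6.5×20 cube is present, so the union is just that shape — boundary = 53.00 mm; (rotated 80° about Z; rotation is an isometry so areas/perimeters/island counts are preserved). So its perimeter = 53.00 mm. Layer 52 is larger (76.86 vs 53.00 mm).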